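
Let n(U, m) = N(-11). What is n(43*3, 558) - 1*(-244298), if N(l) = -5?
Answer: 244293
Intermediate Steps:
n(U, m) = -5
n(43*3, 558) - 1*(-244298) = -5 - 1*(-244298) = -5 + 244298 = 244293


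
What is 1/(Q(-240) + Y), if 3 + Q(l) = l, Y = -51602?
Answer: -1/51845 ≈ -1.9288e-5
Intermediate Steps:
Q(l) = -3 + l
1/(Q(-240) + Y) = 1/((-3 - 240) - 51602) = 1/(-243 - 51602) = 1/(-51845) = -1/51845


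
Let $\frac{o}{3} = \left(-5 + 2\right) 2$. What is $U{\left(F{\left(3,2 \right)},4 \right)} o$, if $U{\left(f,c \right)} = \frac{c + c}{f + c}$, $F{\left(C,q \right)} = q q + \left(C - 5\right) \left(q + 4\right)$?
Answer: $36$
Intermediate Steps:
$F{\left(C,q \right)} = q^{2} + \left(-5 + C\right) \left(4 + q\right)$
$U{\left(f,c \right)} = \frac{2 c}{c + f}$
$o = -18$ ($o = 3 \left(-5 + 2\right) 2 = 3 \left(\left(-3\right) 2\right) = 3 \left(-6\right) = -18$)
$U{\left(F{\left(3,2 \right)},4 \right)} o = 2 \cdot 4 \frac{1}{4 + \left(-20 + 2^{2} - 10 + 4 \cdot 3 + 3 \cdot 2\right)} \left(-18\right) = 2 \cdot 4 \frac{1}{4 + \left(-20 + 4 - 10 + 12 + 6\right)} \left(-18\right) = 2 \cdot 4 \frac{1}{4 - 8} \left(-18\right) = 2 \cdot 4 \frac{1}{-4} \left(-18\right) = 2 \cdot 4 \left(- \frac{1}{4}\right) \left(-18\right) = \left(-2\right) \left(-18\right) = 36$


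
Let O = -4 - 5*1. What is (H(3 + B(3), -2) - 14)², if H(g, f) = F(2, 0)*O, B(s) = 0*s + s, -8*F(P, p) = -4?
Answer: 1369/4 ≈ 342.25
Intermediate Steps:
O = -9 (O = -4 - 5 = -9)
F(P, p) = ½ (F(P, p) = -⅛*(-4) = ½)
B(s) = s (B(s) = 0 + s = s)
H(g, f) = -9/2 (H(g, f) = (½)*(-9) = -9/2)
(H(3 + B(3), -2) - 14)² = (-9/2 - 14)² = (-37/2)² = 1369/4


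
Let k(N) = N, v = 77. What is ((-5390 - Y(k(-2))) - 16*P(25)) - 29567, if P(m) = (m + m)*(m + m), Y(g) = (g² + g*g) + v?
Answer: -75042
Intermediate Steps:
Y(g) = 77 + 2*g² (Y(g) = (g² + g*g) + 77 = (g² + g²) + 77 = 2*g² + 77 = 77 + 2*g²)
P(m) = 4*m² (P(m) = (2*m)*(2*m) = 4*m²)
((-5390 - Y(k(-2))) - 16*P(25)) - 29567 = ((-5390 - (77 + 2*(-2)²)) - 64*25²) - 29567 = ((-5390 - (77 + 2*4)) - 64*625) - 29567 = ((-5390 - (77 + 8)) - 16*2500) - 29567 = ((-5390 - 1*85) - 40000) - 29567 = ((-5390 - 85) - 40000) - 29567 = (-5475 - 40000) - 29567 = -45475 - 29567 = -75042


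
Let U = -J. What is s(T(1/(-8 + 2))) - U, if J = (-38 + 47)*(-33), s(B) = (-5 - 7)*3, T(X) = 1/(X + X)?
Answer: -333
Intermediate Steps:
T(X) = 1/(2*X)
s(B) = -36 (s(B) = -12*3 = -36)
J = -297 (J = 9*(-33) = -297)
U = 297 (U = -1*(-297) = 297)
s(T(1/(-8 + 2))) - U = -36 - 1*297 = -36 - 297 = -333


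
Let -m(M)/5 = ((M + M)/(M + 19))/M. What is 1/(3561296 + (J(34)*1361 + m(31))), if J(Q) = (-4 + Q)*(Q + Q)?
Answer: 5/31688679 ≈ 1.5779e-7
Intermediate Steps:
J(Q) = 2*Q*(-4 + Q) (J(Q) = (-4 + Q)*(2*Q) = 2*Q*(-4 + Q))
m(M) = -10/(19 + M) (m(M) = -5*(M + M)/(M + 19)/M = -5*(2*M)/(19 + M)/M = -5*2*M/(19 + M)/M = -10/(19 + M))
1/(3561296 + (J(34)*1361 + m(31))) = 1/(3561296 + ((2*34*(-4 + 34))*1361 - 10/(19 + 31))) = 1/(3561296 + ((2*34*30)*1361 - 10/50)) = 1/(3561296 + (2040*1361 - 10*1/50)) = 1/(3561296 + (2776440 - ⅕)) = 1/(3561296 + 13882199/5) = 1/(31688679/5) = 5/31688679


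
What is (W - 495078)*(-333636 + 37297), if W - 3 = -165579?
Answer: 195777545706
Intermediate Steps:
W = -165576 (W = 3 - 165579 = -165576)
(W - 495078)*(-333636 + 37297) = (-165576 - 495078)*(-333636 + 37297) = -660654*(-296339) = 195777545706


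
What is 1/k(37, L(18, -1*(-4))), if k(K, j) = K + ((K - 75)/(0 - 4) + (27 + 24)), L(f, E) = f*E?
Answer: 2/195 ≈ 0.010256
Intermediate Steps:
L(f, E) = E*f
k(K, j) = 279/4 + 3*K/4 (k(K, j) = K + ((-75 + K)/(-4) + 51) = K + ((-75 + K)*(-¼) + 51) = K + ((75/4 - K/4) + 51) = K + (279/4 - K/4) = 279/4 + 3*K/4)
1/k(37, L(18, -1*(-4))) = 1/(279/4 + (¾)*37) = 1/(279/4 + 111/4) = 1/(195/2) = 2/195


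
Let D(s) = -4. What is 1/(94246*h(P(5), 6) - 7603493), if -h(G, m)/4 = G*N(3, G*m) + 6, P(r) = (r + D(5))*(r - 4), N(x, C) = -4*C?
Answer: -1/817781 ≈ -1.2228e-6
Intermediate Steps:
P(r) = (-4 + r)² (P(r) = (r - 4)*(r - 4) = (-4 + r)*(-4 + r) = (-4 + r)²)
h(G, m) = -24 + 16*m*G² (h(G, m) = -4*(G*(-4*G*m) + 6) = -4*(-4*m*G² + 6) = -4*(6 - 4*m*G²) = -24 + 16*m*G²)
1/(94246*h(P(5), 6) - 7603493) = 1/(94246*(-24 + 16*6*(16 + 5² - 8*5)²) - 7603493) = 1/(94246*(-24 + 16*6*(16 + 25 - 40)²) - 7603493) = 1/(94246*(-24 + 16*6*1²) - 7603493) = 1/(94246*(-24 + 16*6*1) - 7603493) = 1/(94246*(-24 + 96) - 7603493) = 1/(94246*72 - 7603493) = 1/(6785712 - 7603493) = 1/(-817781) = -1/817781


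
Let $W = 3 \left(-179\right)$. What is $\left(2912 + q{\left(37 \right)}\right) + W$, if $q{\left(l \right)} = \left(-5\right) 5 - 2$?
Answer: $2348$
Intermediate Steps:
$q{\left(l \right)} = -27$ ($q{\left(l \right)} = -25 - 2 = -27$)
$W = -537$
$\left(2912 + q{\left(37 \right)}\right) + W = \left(2912 - 27\right) - 537 = 2885 - 537 = 2348$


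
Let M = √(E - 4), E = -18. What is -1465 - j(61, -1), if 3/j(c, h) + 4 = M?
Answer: -27829/19 + 3*I*√22/38 ≈ -1464.7 + 0.3703*I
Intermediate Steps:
M = I*√22 (M = √(-18 - 4) = √(-22) = I*√22 ≈ 4.6904*I)
j(c, h) = 3/(-4 + I*√22)
-1465 - j(61, -1) = -1465 - (-6/19 - 3*I*√22/38) = -1465 + (6/19 + 3*I*√22/38) = -27829/19 + 3*I*√22/38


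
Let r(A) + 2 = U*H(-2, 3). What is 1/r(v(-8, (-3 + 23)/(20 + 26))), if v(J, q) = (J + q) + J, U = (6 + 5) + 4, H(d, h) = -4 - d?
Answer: -1/32 ≈ -0.031250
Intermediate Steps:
U = 15 (U = 11 + 4 = 15)
v(J, q) = q + 2*J
r(A) = -32 (r(A) = -2 + 15*(-4 - 1*(-2)) = -2 + 15*(-4 + 2) = -2 + 15*(-2) = -2 - 30 = -32)
1/r(v(-8, (-3 + 23)/(20 + 26))) = 1/(-32) = -1/32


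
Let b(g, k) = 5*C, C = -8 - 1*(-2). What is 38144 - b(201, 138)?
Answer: 38174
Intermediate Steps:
C = -6 (C = -8 + 2 = -6)
b(g, k) = -30 (b(g, k) = 5*(-6) = -30)
38144 - b(201, 138) = 38144 - 1*(-30) = 38144 + 30 = 38174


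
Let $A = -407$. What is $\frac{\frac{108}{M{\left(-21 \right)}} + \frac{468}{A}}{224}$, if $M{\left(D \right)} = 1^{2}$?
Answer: $\frac{1359}{2849} \approx 0.47701$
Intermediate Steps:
$M{\left(D \right)} = 1$
$\frac{\frac{108}{M{\left(-21 \right)}} + \frac{468}{A}}{224} = \frac{\frac{108}{1} + \frac{468}{-407}}{224} = \left(108 \cdot 1 + 468 \left(- \frac{1}{407}\right)\right) \frac{1}{224} = \left(108 - \frac{468}{407}\right) \frac{1}{224} = \frac{43488}{407} \cdot \frac{1}{224} = \frac{1359}{2849}$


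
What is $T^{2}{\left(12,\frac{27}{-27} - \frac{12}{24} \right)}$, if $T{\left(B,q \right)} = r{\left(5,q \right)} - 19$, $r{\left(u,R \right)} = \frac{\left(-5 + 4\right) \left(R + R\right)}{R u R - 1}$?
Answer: $\frac{588289}{1681} \approx 349.96$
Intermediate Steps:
$r{\left(u,R \right)} = - \frac{2 R}{-1 + u R^{2}}$ ($r{\left(u,R \right)} = \frac{\left(-1\right) 2 R}{u R^{2} - 1} = \frac{\left(-2\right) R}{-1 + u R^{2}} = - \frac{2 R}{-1 + u R^{2}}$)
$T{\left(B,q \right)} = -19 - \frac{2 q}{-1 + 5 q^{2}}$ ($T{\left(B,q \right)} = - \frac{2 q}{-1 + 5 q^{2}} - 19 = -19 - \frac{2 q}{-1 + 5 q^{2}}$)
$T^{2}{\left(12,\frac{27}{-27} - \frac{12}{24} \right)} = \left(\frac{19 - 95 \left(\frac{27}{-27} - \frac{12}{24}\right)^{2} - 2 \left(\frac{27}{-27} - \frac{12}{24}\right)}{-1 + 5 \left(\frac{27}{-27} - \frac{12}{24}\right)^{2}}\right)^{2} = \left(\frac{19 - 95 \left(27 \left(- \frac{1}{27}\right) - \frac{1}{2}\right)^{2} - 2 \left(27 \left(- \frac{1}{27}\right) - \frac{1}{2}\right)}{-1 + 5 \left(27 \left(- \frac{1}{27}\right) - \frac{1}{2}\right)^{2}}\right)^{2} = \left(\frac{19 - 95 \left(-1 - \frac{1}{2}\right)^{2} - 2 \left(-1 - \frac{1}{2}\right)}{-1 + 5 \left(-1 - \frac{1}{2}\right)^{2}}\right)^{2} = \left(\frac{19 - 95 \left(- \frac{3}{2}\right)^{2} - -3}{-1 + 5 \left(- \frac{3}{2}\right)^{2}}\right)^{2} = \left(\frac{19 - \frac{855}{4} + 3}{-1 + 5 \cdot \frac{9}{4}}\right)^{2} = \left(\frac{19 - \frac{855}{4} + 3}{-1 + \frac{45}{4}}\right)^{2} = \left(\frac{1}{\frac{41}{4}} \left(- \frac{767}{4}\right)\right)^{2} = \left(\frac{4}{41} \left(- \frac{767}{4}\right)\right)^{2} = \left(- \frac{767}{41}\right)^{2} = \frac{588289}{1681}$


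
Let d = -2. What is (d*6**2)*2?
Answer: -144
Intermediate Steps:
(d*6**2)*2 = -2*6**2*2 = -2*36*2 = -72*2 = -144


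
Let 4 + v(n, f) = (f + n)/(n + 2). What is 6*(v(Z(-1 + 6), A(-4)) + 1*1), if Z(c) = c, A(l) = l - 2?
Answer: -132/7 ≈ -18.857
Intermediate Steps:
A(l) = -2 + l
v(n, f) = -4 + (f + n)/(2 + n) (v(n, f) = -4 + (f + n)/(n + 2) = -4 + (f + n)/(2 + n))
6*(v(Z(-1 + 6), A(-4)) + 1*1) = 6*((-8 + (-2 - 4) - 3*(-1 + 6))/(2 + (-1 + 6)) + 1*1) = 6*((-8 - 6 - 3*5)/(2 + 5) + 1) = 6*((-8 - 6 - 15)/7 + 1) = 6*((⅐)*(-29) + 1) = 6*(-29/7 + 1) = 6*(-22/7) = -132/7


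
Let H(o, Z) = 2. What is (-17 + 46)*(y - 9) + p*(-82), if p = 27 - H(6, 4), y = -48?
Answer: -3703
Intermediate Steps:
p = 25 (p = 27 - 1*2 = 27 - 2 = 25)
(-17 + 46)*(y - 9) + p*(-82) = (-17 + 46)*(-48 - 9) + 25*(-82) = 29*(-57) - 2050 = -1653 - 2050 = -3703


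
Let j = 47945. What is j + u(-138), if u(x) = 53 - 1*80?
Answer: 47918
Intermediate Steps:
u(x) = -27 (u(x) = 53 - 80 = -27)
j + u(-138) = 47945 - 27 = 47918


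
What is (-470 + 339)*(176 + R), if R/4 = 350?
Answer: -206456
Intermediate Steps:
R = 1400 (R = 4*350 = 1400)
(-470 + 339)*(176 + R) = (-470 + 339)*(176 + 1400) = -131*1576 = -206456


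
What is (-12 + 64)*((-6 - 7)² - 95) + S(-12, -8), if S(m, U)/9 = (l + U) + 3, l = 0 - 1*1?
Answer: 3794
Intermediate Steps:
l = -1 (l = 0 - 1 = -1)
S(m, U) = 18 + 9*U (S(m, U) = 9*((-1 + U) + 3) = 9*(2 + U) = 18 + 9*U)
(-12 + 64)*((-6 - 7)² - 95) + S(-12, -8) = (-12 + 64)*((-6 - 7)² - 95) + (18 + 9*(-8)) = 52*((-13)² - 95) + (18 - 72) = 52*(169 - 95) - 54 = 52*74 - 54 = 3848 - 54 = 3794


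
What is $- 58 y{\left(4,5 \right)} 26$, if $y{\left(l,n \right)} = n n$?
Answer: $-37700$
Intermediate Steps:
$y{\left(l,n \right)} = n^{2}$
$- 58 y{\left(4,5 \right)} 26 = - 58 \cdot 5^{2} \cdot 26 = \left(-58\right) 25 \cdot 26 = \left(-1450\right) 26 = -37700$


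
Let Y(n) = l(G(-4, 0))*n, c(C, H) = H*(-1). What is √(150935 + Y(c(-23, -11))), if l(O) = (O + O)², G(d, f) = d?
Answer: √151639 ≈ 389.41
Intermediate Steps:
l(O) = 4*O² (l(O) = (2*O)² = 4*O²)
c(C, H) = -H
Y(n) = 64*n (Y(n) = (4*(-4)²)*n = (4*16)*n = 64*n)
√(150935 + Y(c(-23, -11))) = √(150935 + 64*(-1*(-11))) = √(150935 + 64*11) = √(150935 + 704) = √151639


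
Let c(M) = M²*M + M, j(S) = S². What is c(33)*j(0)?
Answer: 0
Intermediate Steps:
c(M) = M + M³ (c(M) = M³ + M = M + M³)
c(33)*j(0) = (33 + 33³)*0² = (33 + 35937)*0 = 35970*0 = 0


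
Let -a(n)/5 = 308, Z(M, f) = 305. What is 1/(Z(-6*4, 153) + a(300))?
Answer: -1/1235 ≈ -0.00080972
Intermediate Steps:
a(n) = -1540 (a(n) = -5*308 = -1540)
1/(Z(-6*4, 153) + a(300)) = 1/(305 - 1540) = 1/(-1235) = -1/1235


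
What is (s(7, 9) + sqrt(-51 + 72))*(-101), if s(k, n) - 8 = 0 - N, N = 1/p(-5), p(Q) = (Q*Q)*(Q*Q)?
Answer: -504899/625 - 101*sqrt(21) ≈ -1270.7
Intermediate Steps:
p(Q) = Q**4 (p(Q) = Q**2*Q**2 = Q**4)
N = 1/625 (N = 1/((-5)**4) = 1/625 ≈ 0.0016000)
s(k, n) = 4999/625 (s(k, n) = 8 + (0 - 1*1/625) = 8 + (0 - 1/625) = 8 - 1/625 = 4999/625)
(s(7, 9) + sqrt(-51 + 72))*(-101) = (4999/625 + sqrt(-51 + 72))*(-101) = (4999/625 + sqrt(21))*(-101) = -504899/625 - 101*sqrt(21)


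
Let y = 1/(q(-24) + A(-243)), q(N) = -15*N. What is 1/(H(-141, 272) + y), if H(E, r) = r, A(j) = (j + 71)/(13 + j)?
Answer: 41486/11284307 ≈ 0.0036764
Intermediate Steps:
A(j) = (71 + j)/(13 + j)
y = 115/41486 (y = 1/(-15*(-24) + (71 - 243)/(13 - 243)) = 1/(360 - 172/(-230)) = 1/(360 - 1/230*(-172)) = 1/(360 + 86/115) = 1/(41486/115) = 115/41486 ≈ 0.0027720)
1/(H(-141, 272) + y) = 1/(272 + 115/41486) = 1/(11284307/41486) = 41486/11284307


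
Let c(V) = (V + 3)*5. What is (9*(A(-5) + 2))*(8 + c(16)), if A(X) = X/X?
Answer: 2781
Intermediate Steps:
A(X) = 1
c(V) = 15 + 5*V (c(V) = (3 + V)*5 = 15 + 5*V)
(9*(A(-5) + 2))*(8 + c(16)) = (9*(1 + 2))*(8 + (15 + 5*16)) = (9*3)*(8 + (15 + 80)) = 27*(8 + 95) = 27*103 = 2781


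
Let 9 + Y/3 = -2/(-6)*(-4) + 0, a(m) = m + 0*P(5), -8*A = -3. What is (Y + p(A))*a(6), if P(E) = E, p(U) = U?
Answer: -735/4 ≈ -183.75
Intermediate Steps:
A = 3/8 (A = -⅛*(-3) = 3/8 ≈ 0.37500)
a(m) = m (a(m) = m + 0*5 = m + 0 = m)
Y = -31 (Y = -27 + 3*(-2/(-6)*(-4) + 0) = -27 + 3*(-2*(-⅙)*(-4) + 0) = -27 + 3*((⅓)*(-4) + 0) = -27 + 3*(-4/3 + 0) = -27 + 3*(-4/3) = -27 - 4 = -31)
(Y + p(A))*a(6) = (-31 + 3/8)*6 = -245/8*6 = -735/4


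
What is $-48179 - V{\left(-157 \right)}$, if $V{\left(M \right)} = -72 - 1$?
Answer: $-48106$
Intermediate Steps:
$V{\left(M \right)} = -73$
$-48179 - V{\left(-157 \right)} = -48179 - -73 = -48179 + 73 = -48106$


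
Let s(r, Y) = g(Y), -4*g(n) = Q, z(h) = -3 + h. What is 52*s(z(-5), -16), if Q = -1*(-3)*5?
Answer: -195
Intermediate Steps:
Q = 15 (Q = 3*5 = 15)
g(n) = -15/4 (g(n) = -1/4*15 = -15/4)
s(r, Y) = -15/4
52*s(z(-5), -16) = 52*(-15/4) = -195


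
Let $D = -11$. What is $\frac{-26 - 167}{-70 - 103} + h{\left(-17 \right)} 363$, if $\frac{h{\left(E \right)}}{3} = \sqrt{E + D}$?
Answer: $\frac{193}{173} + 2178 i \sqrt{7} \approx 1.1156 + 5762.4 i$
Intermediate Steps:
$h{\left(E \right)} = 3 \sqrt{-11 + E}$ ($h{\left(E \right)} = 3 \sqrt{E - 11} = 3 \sqrt{-11 + E}$)
$\frac{-26 - 167}{-70 - 103} + h{\left(-17 \right)} 363 = \frac{-26 - 167}{-70 - 103} + 3 \sqrt{-11 - 17} \cdot 363 = - \frac{193}{-173} + 3 \sqrt{-28} \cdot 363 = \left(-193\right) \left(- \frac{1}{173}\right) + 3 \cdot 2 i \sqrt{7} \cdot 363 = \frac{193}{173} + 6 i \sqrt{7} \cdot 363 = \frac{193}{173} + 2178 i \sqrt{7}$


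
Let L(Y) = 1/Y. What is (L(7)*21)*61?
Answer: 183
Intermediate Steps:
(L(7)*21)*61 = (21/7)*61 = ((⅐)*21)*61 = 3*61 = 183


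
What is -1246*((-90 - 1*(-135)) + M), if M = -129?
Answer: 104664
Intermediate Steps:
-1246*((-90 - 1*(-135)) + M) = -1246*((-90 - 1*(-135)) - 129) = -1246*((-90 + 135) - 129) = -1246*(45 - 129) = -1246*(-84) = 104664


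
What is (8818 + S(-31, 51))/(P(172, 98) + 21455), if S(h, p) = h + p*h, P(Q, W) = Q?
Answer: 2402/7209 ≈ 0.33319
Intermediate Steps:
S(h, p) = h + h*p
(8818 + S(-31, 51))/(P(172, 98) + 21455) = (8818 - 31*(1 + 51))/(172 + 21455) = (8818 - 31*52)/21627 = (8818 - 1612)*(1/21627) = 7206*(1/21627) = 2402/7209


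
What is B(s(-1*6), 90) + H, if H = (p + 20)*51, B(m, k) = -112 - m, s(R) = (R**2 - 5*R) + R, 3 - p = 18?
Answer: 83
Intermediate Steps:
p = -15 (p = 3 - 1*18 = 3 - 18 = -15)
s(R) = R**2 - 4*R
H = 255 (H = (-15 + 20)*51 = 5*51 = 255)
B(s(-1*6), 90) + H = (-112 - (-1*6)*(-4 - 1*6)) + 255 = (-112 - (-6)*(-4 - 6)) + 255 = (-112 - (-6)*(-10)) + 255 = (-112 - 1*60) + 255 = (-112 - 60) + 255 = -172 + 255 = 83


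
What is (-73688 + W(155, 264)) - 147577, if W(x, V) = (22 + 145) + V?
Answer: -220834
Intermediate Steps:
W(x, V) = 167 + V
(-73688 + W(155, 264)) - 147577 = (-73688 + (167 + 264)) - 147577 = (-73688 + 431) - 147577 = -73257 - 147577 = -220834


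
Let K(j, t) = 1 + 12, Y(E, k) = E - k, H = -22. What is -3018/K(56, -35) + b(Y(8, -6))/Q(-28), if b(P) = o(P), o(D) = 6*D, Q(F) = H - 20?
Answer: -3044/13 ≈ -234.15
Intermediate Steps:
K(j, t) = 13
Q(F) = -42 (Q(F) = -22 - 20 = -42)
b(P) = 6*P
-3018/K(56, -35) + b(Y(8, -6))/Q(-28) = -3018/13 + (6*(8 - 1*(-6)))/(-42) = -3018*1/13 + (6*(8 + 6))*(-1/42) = -3018/13 + (6*14)*(-1/42) = -3018/13 + 84*(-1/42) = -3018/13 - 2 = -3044/13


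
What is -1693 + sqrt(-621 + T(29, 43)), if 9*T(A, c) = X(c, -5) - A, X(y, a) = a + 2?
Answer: -1693 + I*sqrt(5621)/3 ≈ -1693.0 + 24.991*I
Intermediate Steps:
X(y, a) = 2 + a
T(A, c) = -1/3 - A/9 (T(A, c) = ((2 - 5) - A)/9 = (-3 - A)/9 = -1/3 - A/9)
-1693 + sqrt(-621 + T(29, 43)) = -1693 + sqrt(-621 + (-1/3 - 1/9*29)) = -1693 + sqrt(-621 + (-1/3 - 29/9)) = -1693 + sqrt(-621 - 32/9) = -1693 + sqrt(-5621/9) = -1693 + I*sqrt(5621)/3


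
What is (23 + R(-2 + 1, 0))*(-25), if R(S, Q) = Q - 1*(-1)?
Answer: -600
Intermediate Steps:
R(S, Q) = 1 + Q (R(S, Q) = Q + 1 = 1 + Q)
(23 + R(-2 + 1, 0))*(-25) = (23 + (1 + 0))*(-25) = (23 + 1)*(-25) = 24*(-25) = -600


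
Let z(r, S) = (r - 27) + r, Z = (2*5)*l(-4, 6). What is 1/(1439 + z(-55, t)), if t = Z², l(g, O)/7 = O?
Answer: 1/1302 ≈ 0.00076805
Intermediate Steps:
l(g, O) = 7*O
Z = 420 (Z = (2*5)*(7*6) = 10*42 = 420)
t = 176400 (t = 420² = 176400)
z(r, S) = -27 + 2*r (z(r, S) = (-27 + r) + r = -27 + 2*r)
1/(1439 + z(-55, t)) = 1/(1439 + (-27 + 2*(-55))) = 1/(1439 + (-27 - 110)) = 1/(1439 - 137) = 1/1302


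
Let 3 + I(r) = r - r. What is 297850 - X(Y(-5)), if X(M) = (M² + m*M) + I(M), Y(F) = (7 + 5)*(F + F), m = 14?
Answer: 285133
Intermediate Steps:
I(r) = -3 (I(r) = -3 + (r - r) = -3 + 0 = -3)
Y(F) = 24*F (Y(F) = 12*(2*F) = 24*F)
X(M) = -3 + M² + 14*M (X(M) = (M² + 14*M) - 3 = -3 + M² + 14*M)
297850 - X(Y(-5)) = 297850 - (-3 + (24*(-5))² + 14*(24*(-5))) = 297850 - (-3 + (-120)² + 14*(-120)) = 297850 - (-3 + 14400 - 1680) = 297850 - 1*12717 = 297850 - 12717 = 285133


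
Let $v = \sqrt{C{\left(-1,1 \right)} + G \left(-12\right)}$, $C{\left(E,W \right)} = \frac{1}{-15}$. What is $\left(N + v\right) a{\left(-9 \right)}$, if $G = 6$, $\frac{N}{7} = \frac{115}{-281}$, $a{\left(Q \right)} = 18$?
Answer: $- \frac{14490}{281} + \frac{6 i \sqrt{16215}}{5} \approx -51.566 + 152.81 i$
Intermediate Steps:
$C{\left(E,W \right)} = - \frac{1}{15}$
$N = - \frac{805}{281}$ ($N = 7 \frac{115}{-281} = 7 \cdot 115 \left(- \frac{1}{281}\right) = 7 \left(- \frac{115}{281}\right) = - \frac{805}{281} \approx -2.8648$)
$v = \frac{i \sqrt{16215}}{15}$ ($v = \sqrt{- \frac{1}{15} + 6 \left(-12\right)} = \sqrt{- \frac{1}{15} - 72} = \sqrt{- \frac{1081}{15}} = \frac{i \sqrt{16215}}{15} \approx 8.4892 i$)
$\left(N + v\right) a{\left(-9 \right)} = \left(- \frac{805}{281} + \frac{i \sqrt{16215}}{15}\right) 18 = - \frac{14490}{281} + \frac{6 i \sqrt{16215}}{5}$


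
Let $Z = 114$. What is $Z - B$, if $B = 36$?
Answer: $78$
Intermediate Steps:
$Z - B = 114 - 36 = 78$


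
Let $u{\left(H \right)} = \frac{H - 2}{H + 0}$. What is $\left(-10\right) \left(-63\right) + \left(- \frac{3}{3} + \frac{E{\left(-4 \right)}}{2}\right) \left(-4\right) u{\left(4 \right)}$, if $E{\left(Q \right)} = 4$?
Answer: $628$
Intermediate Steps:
$u{\left(H \right)} = \frac{-2 + H}{H}$
$\left(-10\right) \left(-63\right) + \left(- \frac{3}{3} + \frac{E{\left(-4 \right)}}{2}\right) \left(-4\right) u{\left(4 \right)} = \left(-10\right) \left(-63\right) + \left(- \frac{3}{3} + \frac{4}{2}\right) \left(-4\right) \frac{-2 + 4}{4} = 630 + \left(\left(-3\right) \frac{1}{3} + 4 \cdot \frac{1}{2}\right) \left(-4\right) \frac{1}{4} \cdot 2 = 630 + \left(-1 + 2\right) \left(-4\right) \frac{1}{2} = 630 + 1 \left(-4\right) \frac{1}{2} = 630 - 2 = 628$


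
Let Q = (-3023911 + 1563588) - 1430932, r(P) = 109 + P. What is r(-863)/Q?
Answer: 754/2891255 ≈ 0.00026079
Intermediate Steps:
Q = -2891255 (Q = -1460323 - 1430932 = -2891255)
r(-863)/Q = (109 - 863)/(-2891255) = -754*(-1/2891255) = 754/2891255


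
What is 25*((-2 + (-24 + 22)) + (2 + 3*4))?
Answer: 250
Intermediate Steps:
25*((-2 + (-24 + 22)) + (2 + 3*4)) = 25*((-2 - 2) + (2 + 12)) = 25*(-4 + 14) = 25*10 = 250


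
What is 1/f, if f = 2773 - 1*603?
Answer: 1/2170 ≈ 0.00046083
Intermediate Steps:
f = 2170 (f = 2773 - 603 = 2170)
1/f = 1/2170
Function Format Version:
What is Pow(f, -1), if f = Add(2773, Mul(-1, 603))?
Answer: Rational(1, 2170) ≈ 0.00046083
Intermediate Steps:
f = 2170 (f = Add(2773, -603) = 2170)
Pow(f, -1) = Pow(2170, -1) = Rational(1, 2170)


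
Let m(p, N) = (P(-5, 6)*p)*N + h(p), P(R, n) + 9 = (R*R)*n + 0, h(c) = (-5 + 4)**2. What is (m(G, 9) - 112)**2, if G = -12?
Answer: 235284921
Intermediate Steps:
h(c) = 1 (h(c) = (-1)**2 = 1)
P(R, n) = -9 + n*R**2 (P(R, n) = -9 + ((R*R)*n + 0) = -9 + (R**2*n + 0) = -9 + (n*R**2 + 0) = -9 + n*R**2)
m(p, N) = 1 + 141*N*p (m(p, N) = ((-9 + 6*(-5)**2)*p)*N + 1 = ((-9 + 6*25)*p)*N + 1 = ((-9 + 150)*p)*N + 1 = (141*p)*N + 1 = 141*N*p + 1 = 1 + 141*N*p)
(m(G, 9) - 112)**2 = ((1 + 141*9*(-12)) - 112)**2 = ((1 - 15228) - 112)**2 = (-15227 - 112)**2 = (-15339)**2 = 235284921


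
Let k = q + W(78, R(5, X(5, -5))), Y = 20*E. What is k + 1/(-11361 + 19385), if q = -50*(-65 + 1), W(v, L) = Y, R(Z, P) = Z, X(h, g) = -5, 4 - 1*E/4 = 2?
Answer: 26960641/8024 ≈ 3360.0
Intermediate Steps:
E = 8 (E = 16 - 4*2 = 16 - 8 = 8)
Y = 160 (Y = 20*8 = 160)
W(v, L) = 160
q = 3200 (q = -50*(-64) = 3200)
k = 3360 (k = 3200 + 160 = 3360)
k + 1/(-11361 + 19385) = 3360 + 1/(-11361 + 19385) = 3360 + 1/8024 = 26960641/8024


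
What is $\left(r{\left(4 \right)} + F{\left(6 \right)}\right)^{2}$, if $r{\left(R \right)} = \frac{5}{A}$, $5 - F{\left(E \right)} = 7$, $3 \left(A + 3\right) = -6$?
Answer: $9$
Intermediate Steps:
$A = -5$ ($A = -3 + \frac{1}{3} \left(-6\right) = -3 - 2 = -5$)
$F{\left(E \right)} = -2$ ($F{\left(E \right)} = 5 - 7 = -2$)
$r{\left(R \right)} = -1$ ($r{\left(R \right)} = \frac{5}{-5} = 5 \left(- \frac{1}{5}\right) = -1$)
$\left(r{\left(4 \right)} + F{\left(6 \right)}\right)^{2} = \left(-1 - 2\right)^{2} = \left(-3\right)^{2} = 9$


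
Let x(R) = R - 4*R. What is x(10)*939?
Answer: -28170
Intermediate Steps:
x(R) = -3*R
x(10)*939 = -3*10*939 = -30*939 = -28170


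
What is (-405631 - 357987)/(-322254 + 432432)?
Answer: -381809/55089 ≈ -6.9308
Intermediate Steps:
(-405631 - 357987)/(-322254 + 432432) = -763618/110178 = -763618*1/110178 = -381809/55089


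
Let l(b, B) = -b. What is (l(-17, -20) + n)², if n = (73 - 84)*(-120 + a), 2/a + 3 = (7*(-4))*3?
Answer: 13535228281/7569 ≈ 1.7882e+6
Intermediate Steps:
a = -2/87 (a = 2/(-3 + (7*(-4))*3) = 2/(-3 - 28*3) = 2/(-3 - 84) = 2/(-87) = 2*(-1/87) = -2/87 ≈ -0.022988)
n = 114862/87 (n = (73 - 84)*(-120 - 2/87) = -11*(-10442/87) = 114862/87 ≈ 1320.3)
(l(-17, -20) + n)² = (-1*(-17) + 114862/87)² = (17 + 114862/87)² = (116341/87)² = 13535228281/7569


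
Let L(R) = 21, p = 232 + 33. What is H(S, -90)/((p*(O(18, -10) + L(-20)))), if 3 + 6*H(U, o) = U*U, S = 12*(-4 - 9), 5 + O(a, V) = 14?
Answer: 8111/15900 ≈ 0.51013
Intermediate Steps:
O(a, V) = 9 (O(a, V) = -5 + 14 = 9)
p = 265
S = -156 (S = 12*(-13) = -156)
H(U, o) = -1/2 + U**2/6 (H(U, o) = -1/2 + (U*U)/6 = -1/2 + U**2/6)
H(S, -90)/((p*(O(18, -10) + L(-20)))) = (-1/2 + (1/6)*(-156)**2)/((265*(9 + 21))) = (-1/2 + (1/6)*24336)/((265*30)) = (-1/2 + 4056)/7950 = (8111/2)*(1/7950) = 8111/15900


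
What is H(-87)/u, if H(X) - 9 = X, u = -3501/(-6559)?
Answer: -170534/1167 ≈ -146.13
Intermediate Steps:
u = 3501/6559 (u = -3501*(-1/6559) = 3501/6559 ≈ 0.53377)
H(X) = 9 + X
H(-87)/u = (9 - 87)/(3501/6559) = -78*6559/3501 = -170534/1167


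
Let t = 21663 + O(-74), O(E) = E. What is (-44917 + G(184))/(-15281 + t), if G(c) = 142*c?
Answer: -18789/6308 ≈ -2.9786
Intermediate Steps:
t = 21589 (t = 21663 - 74 = 21589)
(-44917 + G(184))/(-15281 + t) = (-44917 + 142*184)/(-15281 + 21589) = (-44917 + 26128)/6308 = -18789*1/6308 = -18789/6308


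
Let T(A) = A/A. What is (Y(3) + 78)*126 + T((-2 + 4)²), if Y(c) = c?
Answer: 10207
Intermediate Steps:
T(A) = 1
(Y(3) + 78)*126 + T((-2 + 4)²) = (3 + 78)*126 + 1 = 81*126 + 1 = 10206 + 1 = 10207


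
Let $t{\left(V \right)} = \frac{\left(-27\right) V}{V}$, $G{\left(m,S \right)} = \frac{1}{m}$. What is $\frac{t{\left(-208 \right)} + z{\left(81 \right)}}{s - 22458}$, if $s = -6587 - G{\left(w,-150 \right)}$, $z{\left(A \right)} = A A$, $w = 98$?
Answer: $- \frac{640332}{2846411} \approx -0.22496$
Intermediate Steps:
$z{\left(A \right)} = A^{2}$
$s = - \frac{645527}{98}$ ($s = -6587 - \frac{1}{98} = - \frac{645527}{98} \approx -6587.0$)
$t{\left(V \right)} = -27$
$\frac{t{\left(-208 \right)} + z{\left(81 \right)}}{s - 22458} = \frac{-27 + 81^{2}}{- \frac{645527}{98} - 22458} = \frac{-27 + 6561}{- \frac{2846411}{98}} = 6534 \left(- \frac{98}{2846411}\right) = - \frac{640332}{2846411}$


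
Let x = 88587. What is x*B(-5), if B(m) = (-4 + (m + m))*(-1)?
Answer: 1240218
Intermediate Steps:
B(m) = 4 - 2*m (B(m) = (-4 + 2*m)*(-1) = 4 - 2*m)
x*B(-5) = 88587*(4 - 2*(-5)) = 88587*(4 + 10) = 88587*14 = 1240218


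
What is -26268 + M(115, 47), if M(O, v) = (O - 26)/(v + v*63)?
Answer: -79014055/3008 ≈ -26268.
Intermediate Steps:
M(O, v) = (-26 + O)/(64*v) (M(O, v) = (-26 + O)/(v + 63*v) = (-26 + O)/((64*v)) = (-26 + O)*(1/(64*v)) = (-26 + O)/(64*v))
-26268 + M(115, 47) = -26268 + (1/64)*(-26 + 115)/47 = -26268 + (1/64)*(1/47)*89 = -26268 + 89/3008 = -79014055/3008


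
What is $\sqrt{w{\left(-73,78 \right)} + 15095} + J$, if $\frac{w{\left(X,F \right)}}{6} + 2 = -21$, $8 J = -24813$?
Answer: $- \frac{24813}{8} + \sqrt{14957} \approx -2979.3$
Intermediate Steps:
$J = - \frac{24813}{8}$ ($J = \frac{1}{8} \left(-24813\right) = - \frac{24813}{8} \approx -3101.6$)
$w{\left(X,F \right)} = -138$ ($w{\left(X,F \right)} = -12 + 6 \left(-21\right) = -12 - 126 = -138$)
$\sqrt{w{\left(-73,78 \right)} + 15095} + J = \sqrt{-138 + 15095} - \frac{24813}{8} = \sqrt{14957} - \frac{24813}{8} = - \frac{24813}{8} + \sqrt{14957}$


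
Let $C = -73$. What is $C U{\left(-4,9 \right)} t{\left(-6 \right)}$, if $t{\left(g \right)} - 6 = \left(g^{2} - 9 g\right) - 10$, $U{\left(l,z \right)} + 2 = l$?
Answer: $37668$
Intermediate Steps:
$U{\left(l,z \right)} = -2 + l$
$t{\left(g \right)} = -4 + g^{2} - 9 g$ ($t{\left(g \right)} = 6 - \left(10 - g^{2} + 9 g\right) = -4 + g^{2} - 9 g$)
$C U{\left(-4,9 \right)} t{\left(-6 \right)} = - 73 \left(-2 - 4\right) \left(-4 + \left(-6\right)^{2} - -54\right) = \left(-73\right) \left(-6\right) \left(-4 + 36 + 54\right) = 438 \cdot 86 = 37668$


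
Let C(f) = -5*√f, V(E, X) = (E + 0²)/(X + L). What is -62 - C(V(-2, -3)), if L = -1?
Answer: -62 + 5*√2/2 ≈ -58.464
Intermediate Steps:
V(E, X) = E/(-1 + X) (V(E, X) = (E + 0²)/(X - 1) = (E + 0)/(-1 + X) = E/(-1 + X))
-62 - C(V(-2, -3)) = -62 - (-5)*√(-2/(-1 - 3)) = -62 - (-5)*√(-2/(-4)) = -62 - (-5)*√(-2*(-¼)) = -62 - (-5)*√(½) = -62 - (-5)*√2/2 = -62 + 5*√2/2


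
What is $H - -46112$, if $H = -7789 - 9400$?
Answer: $28923$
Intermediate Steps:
$H = -17189$ ($H = -7789 + \left(-12570 + 3170\right) = -7789 - 9400 = -17189$)
$H - -46112 = -17189 - -46112 = -17189 + 46112 = 28923$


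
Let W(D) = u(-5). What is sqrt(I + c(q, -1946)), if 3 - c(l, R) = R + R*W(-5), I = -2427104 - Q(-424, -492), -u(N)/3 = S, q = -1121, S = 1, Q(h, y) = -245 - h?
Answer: 2*I*sqrt(607793) ≈ 1559.2*I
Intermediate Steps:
u(N) = -3 (u(N) = -3*1 = -3)
W(D) = -3
I = -2427283 (I = -2427104 - (-245 - 1*(-424)) = -2427104 - (-245 + 424) = -2427104 - 1*179 = -2427104 - 179 = -2427283)
c(l, R) = 3 + 2*R (c(l, R) = 3 - (R + R*(-3)) = 3 - (R - 3*R) = 3 - (-2)*R = 3 + 2*R)
sqrt(I + c(q, -1946)) = sqrt(-2427283 + (3 + 2*(-1946))) = sqrt(-2427283 + (3 - 3892)) = sqrt(-2427283 - 3889) = sqrt(-2431172) = 2*I*sqrt(607793)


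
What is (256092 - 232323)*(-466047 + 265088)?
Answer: -4776594471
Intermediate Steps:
(256092 - 232323)*(-466047 + 265088) = 23769*(-200959) = -4776594471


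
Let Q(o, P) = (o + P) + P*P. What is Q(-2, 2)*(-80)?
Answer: -320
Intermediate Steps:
Q(o, P) = P + o + P**2 (Q(o, P) = (P + o) + P**2 = P + o + P**2)
Q(-2, 2)*(-80) = (2 - 2 + 2**2)*(-80) = (2 - 2 + 4)*(-80) = 4*(-80) = -320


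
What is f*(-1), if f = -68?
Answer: 68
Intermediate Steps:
f*(-1) = -68*(-1) = 68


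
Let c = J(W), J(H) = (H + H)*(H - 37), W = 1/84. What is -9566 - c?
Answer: -33745741/3528 ≈ -9565.1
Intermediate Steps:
W = 1/84 ≈ 0.011905
J(H) = 2*H*(-37 + H) (J(H) = (2*H)*(-37 + H) = 2*H*(-37 + H))
c = -3107/3528 (c = 2*(1/84)*(-37 + 1/84) = 2*(1/84)*(-3107/84) = -3107/3528 ≈ -0.88067)
-9566 - c = -9566 - 1*(-3107/3528) = -9566 + 3107/3528 = -33745741/3528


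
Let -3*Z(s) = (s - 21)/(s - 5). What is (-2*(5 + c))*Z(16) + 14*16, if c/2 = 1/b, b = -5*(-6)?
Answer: 22024/99 ≈ 222.46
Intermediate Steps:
Z(s) = -(-21 + s)/(3*(-5 + s)) (Z(s) = -(s - 21)/(3*(s - 5)) = -(-21 + s)/(3*(-5 + s)))
b = 30
c = 1/15 (c = 2/30 = 2*(1/30) = 1/15 ≈ 0.066667)
(-2*(5 + c))*Z(16) + 14*16 = (-2*(5 + 1/15))*((21 - 1*16)/(3*(-5 + 16))) + 14*16 = (-2*76/15)*((1/3)*(21 - 16)/11) + 224 = -152*5/(45*11) + 224 = -152/15*5/33 + 224 = -152/99 + 224 = 22024/99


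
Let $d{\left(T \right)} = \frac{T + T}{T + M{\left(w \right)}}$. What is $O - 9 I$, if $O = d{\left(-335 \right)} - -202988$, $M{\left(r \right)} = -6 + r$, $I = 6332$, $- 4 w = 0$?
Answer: $\frac{49786670}{341} \approx 1.46 \cdot 10^{5}$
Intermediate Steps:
$w = 0$ ($w = \left(- \frac{1}{4}\right) 0 = 0$)
$d{\left(T \right)} = \frac{2 T}{-6 + T}$ ($d{\left(T \right)} = \frac{T + T}{T + \left(-6 + 0\right)} = \frac{2 T}{T - 6} = \frac{2 T}{-6 + T}$)
$O = \frac{69219578}{341}$ ($O = 2 \left(-335\right) \frac{1}{-6 - 335} - -202988 = 2 \left(-335\right) \frac{1}{-341} + 202988 = 2 \left(-335\right) \left(- \frac{1}{341}\right) + 202988 = \frac{670}{341} + 202988 = \frac{69219578}{341} \approx 2.0299 \cdot 10^{5}$)
$O - 9 I = \frac{69219578}{341} - 9 \cdot 6332 = \frac{69219578}{341} - 56988 = \frac{49786670}{341}$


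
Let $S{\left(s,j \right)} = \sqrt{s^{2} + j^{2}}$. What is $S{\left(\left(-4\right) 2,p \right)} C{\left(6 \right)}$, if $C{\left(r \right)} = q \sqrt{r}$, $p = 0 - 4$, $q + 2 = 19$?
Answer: $68 \sqrt{30} \approx 372.45$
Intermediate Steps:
$q = 17$ ($q = -2 + 19 = 17$)
$p = -4$ ($p = 0 - 4 = -4$)
$C{\left(r \right)} = 17 \sqrt{r}$
$S{\left(s,j \right)} = \sqrt{j^{2} + s^{2}}$
$S{\left(\left(-4\right) 2,p \right)} C{\left(6 \right)} = \sqrt{\left(-4\right)^{2} + \left(\left(-4\right) 2\right)^{2}} \cdot 17 \sqrt{6} = \sqrt{16 + \left(-8\right)^{2}} \cdot 17 \sqrt{6} = \sqrt{16 + 64} \cdot 17 \sqrt{6} = \sqrt{80} \cdot 17 \sqrt{6} = 4 \sqrt{5} \cdot 17 \sqrt{6} = 68 \sqrt{30}$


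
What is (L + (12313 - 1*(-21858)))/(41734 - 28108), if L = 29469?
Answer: 31820/6813 ≈ 4.6705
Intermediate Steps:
(L + (12313 - 1*(-21858)))/(41734 - 28108) = (29469 + (12313 - 1*(-21858)))/(41734 - 28108) = (29469 + (12313 + 21858))/13626 = (29469 + 34171)*(1/13626) = 63640*(1/13626) = 31820/6813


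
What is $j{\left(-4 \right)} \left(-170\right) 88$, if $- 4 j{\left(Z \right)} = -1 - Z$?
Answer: $11220$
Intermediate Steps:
$j{\left(Z \right)} = \frac{1}{4} + \frac{Z}{4}$ ($j{\left(Z \right)} = - \frac{-1 - Z}{4} = \frac{1}{4} + \frac{Z}{4}$)
$j{\left(-4 \right)} \left(-170\right) 88 = \left(\frac{1}{4} + \frac{1}{4} \left(-4\right)\right) \left(-170\right) 88 = \left(\frac{1}{4} - 1\right) \left(-170\right) 88 = \left(- \frac{3}{4}\right) \left(-170\right) 88 = \frac{255}{2} \cdot 88 = 11220$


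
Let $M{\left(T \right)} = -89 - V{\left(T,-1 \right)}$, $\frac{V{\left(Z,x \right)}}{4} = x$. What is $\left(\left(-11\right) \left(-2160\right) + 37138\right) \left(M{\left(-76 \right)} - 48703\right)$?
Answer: $-2971091624$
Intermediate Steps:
$V{\left(Z,x \right)} = 4 x$
$M{\left(T \right)} = -85$ ($M{\left(T \right)} = -89 - 4 \left(-1\right) = -89 - -4 = -89 + 4 = -85$)
$\left(\left(-11\right) \left(-2160\right) + 37138\right) \left(M{\left(-76 \right)} - 48703\right) = \left(\left(-11\right) \left(-2160\right) + 37138\right) \left(-85 - 48703\right) = \left(23760 + 37138\right) \left(-48788\right) = 60898 \left(-48788\right) = -2971091624$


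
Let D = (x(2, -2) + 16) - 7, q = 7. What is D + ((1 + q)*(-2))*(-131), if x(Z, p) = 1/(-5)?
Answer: 10524/5 ≈ 2104.8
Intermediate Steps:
x(Z, p) = -⅕
D = 44/5 (D = (-⅕ + 16) - 7 = 79/5 - 7 = 44/5 ≈ 8.8000)
D + ((1 + q)*(-2))*(-131) = 44/5 + ((1 + 7)*(-2))*(-131) = 44/5 + (8*(-2))*(-131) = 44/5 - 16*(-131) = 44/5 + 2096 = 10524/5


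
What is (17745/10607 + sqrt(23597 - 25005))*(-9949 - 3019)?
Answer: -230117160/10607 - 103744*I*sqrt(22) ≈ -21695.0 - 4.866e+5*I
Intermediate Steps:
(17745/10607 + sqrt(23597 - 25005))*(-9949 - 3019) = (17745*(1/10607) + sqrt(-1408))*(-12968) = (17745/10607 + 8*I*sqrt(22))*(-12968) = -230117160/10607 - 103744*I*sqrt(22)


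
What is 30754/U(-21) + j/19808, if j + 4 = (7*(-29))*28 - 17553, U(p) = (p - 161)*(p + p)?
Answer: 107880257/37853088 ≈ 2.8500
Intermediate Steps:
U(p) = 2*p*(-161 + p) (U(p) = (-161 + p)*(2*p) = 2*p*(-161 + p))
j = -23241 (j = -4 + ((7*(-29))*28 - 17553) = -4 + (-203*28 - 17553) = -4 + (-5684 - 17553) = -4 - 23237 = -23241)
30754/U(-21) + j/19808 = 30754/((2*(-21)*(-161 - 21))) - 23241/19808 = 30754/((2*(-21)*(-182))) - 23241*1/19808 = 30754/7644 - 23241/19808 = 30754*(1/7644) - 23241/19808 = 15377/3822 - 23241/19808 = 107880257/37853088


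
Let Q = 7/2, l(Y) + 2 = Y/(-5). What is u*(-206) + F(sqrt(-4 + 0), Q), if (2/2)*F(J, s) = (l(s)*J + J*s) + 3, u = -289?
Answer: 59537 + 8*I/5 ≈ 59537.0 + 1.6*I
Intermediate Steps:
l(Y) = -2 - Y/5 (l(Y) = -2 + Y/(-5) = -2 + Y*(-1/5) = -2 - Y/5)
Q = 7/2 (Q = 7*(1/2) = 7/2 ≈ 3.5000)
F(J, s) = 3 + J*s + J*(-2 - s/5) (F(J, s) = ((-2 - s/5)*J + J*s) + 3 = (J*(-2 - s/5) + J*s) + 3 = (J*s + J*(-2 - s/5)) + 3 = 3 + J*s + J*(-2 - s/5))
u*(-206) + F(sqrt(-4 + 0), Q) = -289*(-206) + (3 - 2*sqrt(-4 + 0) + (4/5)*sqrt(-4 + 0)*(7/2)) = 59534 + (3 - 4*I + (4/5)*sqrt(-4)*(7/2)) = 59534 + (3 - 4*I + (4/5)*(2*I)*(7/2)) = 59534 + (3 - 4*I + 28*I/5) = 59534 + (3 + 8*I/5) = 59537 + 8*I/5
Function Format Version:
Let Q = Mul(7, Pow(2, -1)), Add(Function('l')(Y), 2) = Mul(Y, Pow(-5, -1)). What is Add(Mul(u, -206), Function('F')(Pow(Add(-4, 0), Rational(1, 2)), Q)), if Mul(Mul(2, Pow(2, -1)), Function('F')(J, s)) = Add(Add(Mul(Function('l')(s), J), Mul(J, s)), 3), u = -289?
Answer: Add(59537, Mul(Rational(8, 5), I)) ≈ Add(59537., Mul(1.6000, I))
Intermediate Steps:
Function('l')(Y) = Add(-2, Mul(Rational(-1, 5), Y)) (Function('l')(Y) = Add(-2, Mul(Y, Pow(-5, -1))) = Add(-2, Mul(Y, Rational(-1, 5))) = Add(-2, Mul(Rational(-1, 5), Y)))
Q = Rational(7, 2) (Q = Mul(7, Rational(1, 2)) = Rational(7, 2) ≈ 3.5000)
Function('F')(J, s) = Add(3, Mul(J, s), Mul(J, Add(-2, Mul(Rational(-1, 5), s)))) (Function('F')(J, s) = Add(Add(Mul(Add(-2, Mul(Rational(-1, 5), s)), J), Mul(J, s)), 3) = Add(Add(Mul(J, Add(-2, Mul(Rational(-1, 5), s))), Mul(J, s)), 3) = Add(Add(Mul(J, s), Mul(J, Add(-2, Mul(Rational(-1, 5), s)))), 3) = Add(3, Mul(J, s), Mul(J, Add(-2, Mul(Rational(-1, 5), s)))))
Add(Mul(u, -206), Function('F')(Pow(Add(-4, 0), Rational(1, 2)), Q)) = Add(Mul(-289, -206), Add(3, Mul(-2, Pow(Add(-4, 0), Rational(1, 2))), Mul(Rational(4, 5), Pow(Add(-4, 0), Rational(1, 2)), Rational(7, 2)))) = Add(59534, Add(3, Mul(-2, Pow(-4, Rational(1, 2))), Mul(Rational(4, 5), Pow(-4, Rational(1, 2)), Rational(7, 2)))) = Add(59534, Add(3, Mul(-2, Mul(2, I)), Mul(Rational(4, 5), Mul(2, I), Rational(7, 2)))) = Add(59534, Add(3, Mul(-4, I), Mul(Rational(28, 5), I))) = Add(59534, Add(3, Mul(Rational(8, 5), I))) = Add(59537, Mul(Rational(8, 5), I))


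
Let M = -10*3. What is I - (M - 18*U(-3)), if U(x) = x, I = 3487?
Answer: 3463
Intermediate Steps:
M = -30
I - (M - 18*U(-3)) = 3487 - (-30 - 18*(-3)) = 3487 - (-30 + 54) = 3487 - 1*24 = 3487 - 24 = 3463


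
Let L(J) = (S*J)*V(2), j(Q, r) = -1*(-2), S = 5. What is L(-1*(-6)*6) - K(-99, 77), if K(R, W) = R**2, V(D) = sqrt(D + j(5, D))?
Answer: -9441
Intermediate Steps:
j(Q, r) = 2
V(D) = sqrt(2 + D) (V(D) = sqrt(D + 2) = sqrt(2 + D))
L(J) = 10*J (L(J) = (5*J)*sqrt(2 + 2) = (5*J)*sqrt(4) = (5*J)*2 = 10*J)
L(-1*(-6)*6) - K(-99, 77) = 10*(-1*(-6)*6) - 1*(-99)**2 = 10*(6*6) - 1*9801 = 10*36 - 9801 = 360 - 9801 = -9441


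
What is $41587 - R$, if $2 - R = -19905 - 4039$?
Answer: $17641$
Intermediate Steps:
$R = 23946$ ($R = 2 - \left(-19905 - 4039\right) = 2 - -23944 = 2 + 23944 = 23946$)
$41587 - R = 41587 - 23946 = 17641$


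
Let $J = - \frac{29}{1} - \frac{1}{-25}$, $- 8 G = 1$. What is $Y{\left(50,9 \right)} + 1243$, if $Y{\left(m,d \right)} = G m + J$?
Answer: $\frac{120779}{100} \approx 1207.8$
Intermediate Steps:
$G = - \frac{1}{8}$ ($G = \left(- \frac{1}{8}\right) 1 = - \frac{1}{8} \approx -0.125$)
$J = - \frac{724}{25}$ ($J = \left(-29\right) 1 - - \frac{1}{25} = -29 + \frac{1}{25} = - \frac{724}{25} \approx -28.96$)
$Y{\left(m,d \right)} = - \frac{724}{25} - \frac{m}{8}$ ($Y{\left(m,d \right)} = - \frac{m}{8} - \frac{724}{25} = - \frac{724}{25} - \frac{m}{8}$)
$Y{\left(50,9 \right)} + 1243 = \left(- \frac{724}{25} - \frac{25}{4}\right) + 1243 = - \frac{3521}{100} + 1243 = \frac{120779}{100}$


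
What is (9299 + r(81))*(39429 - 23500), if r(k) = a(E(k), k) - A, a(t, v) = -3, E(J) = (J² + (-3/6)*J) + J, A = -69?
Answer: 149175085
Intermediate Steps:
E(J) = J² + J/2 (E(J) = (J² + (-3*⅙)*J) + J = (J² - J/2) + J = J² + J/2)
r(k) = 66 (r(k) = -3 - 1*(-69) = -3 + 69 = 66)
(9299 + r(81))*(39429 - 23500) = (9299 + 66)*(39429 - 23500) = 9365*15929 = 149175085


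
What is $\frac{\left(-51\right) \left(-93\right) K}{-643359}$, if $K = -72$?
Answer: $\frac{113832}{214453} \approx 0.5308$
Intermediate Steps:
$\frac{\left(-51\right) \left(-93\right) K}{-643359} = \frac{\left(-51\right) \left(-93\right) \left(-72\right)}{-643359} = 4743 \left(-72\right) \left(- \frac{1}{643359}\right) = \left(-341496\right) \left(- \frac{1}{643359}\right) = \frac{113832}{214453}$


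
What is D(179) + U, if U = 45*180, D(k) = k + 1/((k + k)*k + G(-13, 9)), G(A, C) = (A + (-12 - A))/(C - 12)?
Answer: 530567995/64086 ≈ 8279.0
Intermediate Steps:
G(A, C) = -12/(-12 + C)
D(k) = k + 1/(4 + 2*k²) (D(k) = k + 1/((k + k)*k - 12/(-12 + 9)) = k + 1/((2*k)*k - 12/(-3)) = k + 1/(2*k² - 12*(-⅓)) = k + 1/(2*k² + 4) = k + 1/(4 + 2*k²))
U = 8100
D(179) + U = (½ + 179³ + 2*179)/(2 + 179²) + 8100 = (½ + 5735339 + 358)/(2 + 32041) + 8100 = (11471395/2)/32043 + 8100 = (1/32043)*(11471395/2) + 8100 = 11471395/64086 + 8100 = 530567995/64086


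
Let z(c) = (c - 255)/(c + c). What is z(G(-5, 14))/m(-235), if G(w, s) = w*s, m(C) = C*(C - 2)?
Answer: 13/311892 ≈ 4.1681e-5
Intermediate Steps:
m(C) = C*(-2 + C)
G(w, s) = s*w
z(c) = (-255 + c)/(2*c) (z(c) = (-255 + c)/((2*c)) = (-255 + c)*(1/(2*c)) = (-255 + c)/(2*c))
z(G(-5, 14))/m(-235) = ((-255 + 14*(-5))/(2*((14*(-5)))))/((-235*(-2 - 235))) = ((1/2)*(-255 - 70)/(-70))/((-235*(-237))) = ((1/2)*(-1/70)*(-325))/55695 = (65/28)*(1/55695) = 13/311892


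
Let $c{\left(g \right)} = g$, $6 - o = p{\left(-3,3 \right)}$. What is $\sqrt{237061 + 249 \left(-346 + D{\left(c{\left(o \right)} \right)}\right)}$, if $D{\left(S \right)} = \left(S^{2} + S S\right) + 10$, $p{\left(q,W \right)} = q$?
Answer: $\sqrt{193735} \approx 440.15$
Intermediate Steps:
$o = 9$ ($o = 6 - -3 = 6 + 3 = 9$)
$D{\left(S \right)} = 10 + 2 S^{2}$ ($D{\left(S \right)} = \left(S^{2} + S^{2}\right) + 10 = 2 S^{2} + 10 = 10 + 2 S^{2}$)
$\sqrt{237061 + 249 \left(-346 + D{\left(c{\left(o \right)} \right)}\right)} = \sqrt{237061 + 249 \left(-346 + \left(10 + 2 \cdot 9^{2}\right)\right)} = \sqrt{237061 + 249 \left(-346 + \left(10 + 2 \cdot 81\right)\right)} = \sqrt{237061 + 249 \left(-346 + \left(10 + 162\right)\right)} = \sqrt{237061 + 249 \left(-346 + 172\right)} = \sqrt{237061 + 249 \left(-174\right)} = \sqrt{237061 - 43326} = \sqrt{193735}$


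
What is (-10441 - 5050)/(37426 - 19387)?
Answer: -2213/2577 ≈ -0.85875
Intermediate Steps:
(-10441 - 5050)/(37426 - 19387) = -15491/18039 = -15491*1/18039 = -2213/2577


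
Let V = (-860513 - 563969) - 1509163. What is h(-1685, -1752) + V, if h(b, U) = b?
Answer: -2935330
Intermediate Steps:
V = -2933645 (V = -1424482 - 1509163 = -2933645)
h(-1685, -1752) + V = -1685 - 2933645 = -2935330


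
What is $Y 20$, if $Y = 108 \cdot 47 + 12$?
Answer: $101760$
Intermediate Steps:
$Y = 5088$ ($Y = 5076 + 12 = 5088$)
$Y 20 = 5088 \cdot 20 = 101760$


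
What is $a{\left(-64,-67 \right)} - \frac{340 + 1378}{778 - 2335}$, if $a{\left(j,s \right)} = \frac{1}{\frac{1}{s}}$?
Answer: $- \frac{102601}{1557} \approx -65.897$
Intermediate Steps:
$a{\left(j,s \right)} = s$
$a{\left(-64,-67 \right)} - \frac{340 + 1378}{778 - 2335} = -67 - \frac{340 + 1378}{778 - 2335} = -67 - \frac{1718}{-1557} = -67 - 1718 \left(- \frac{1}{1557}\right) = -67 - - \frac{1718}{1557} = -67 + \frac{1718}{1557} = - \frac{102601}{1557}$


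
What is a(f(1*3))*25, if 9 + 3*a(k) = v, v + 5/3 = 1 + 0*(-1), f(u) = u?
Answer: -725/9 ≈ -80.556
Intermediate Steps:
v = -⅔ (v = -5/3 + (1 + 0*(-1)) = -5/3 + (1 + 0) = -5/3 + 1 = -⅔ ≈ -0.66667)
a(k) = -29/9 (a(k) = -3 + (⅓)*(-⅔) = -3 - 2/9 = -29/9)
a(f(1*3))*25 = -29/9*25 = -725/9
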